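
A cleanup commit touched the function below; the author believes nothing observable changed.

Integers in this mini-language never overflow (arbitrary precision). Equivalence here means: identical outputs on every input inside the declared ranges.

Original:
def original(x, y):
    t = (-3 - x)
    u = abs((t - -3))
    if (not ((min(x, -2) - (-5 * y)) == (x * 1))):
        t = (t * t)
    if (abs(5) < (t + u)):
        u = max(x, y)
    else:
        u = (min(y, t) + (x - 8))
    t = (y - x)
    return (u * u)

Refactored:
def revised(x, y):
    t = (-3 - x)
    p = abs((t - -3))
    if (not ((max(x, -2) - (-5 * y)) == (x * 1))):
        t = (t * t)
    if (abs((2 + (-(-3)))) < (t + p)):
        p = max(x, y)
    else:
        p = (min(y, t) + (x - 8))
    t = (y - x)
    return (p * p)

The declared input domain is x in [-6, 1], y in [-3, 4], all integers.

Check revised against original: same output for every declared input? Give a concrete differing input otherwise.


Run the pair on x=-1, y=0.
original: t := -2 | u := 1 | (not ((min(x, -2) - (-5 * y)) == (x * 1))): true | t := 4 | (abs(5) < (t + u)): false | u := -9 | t := 1 | result 81
revised: t := -2 | p := 1 | (not ((max(x, -2) - (-5 * y)) == (x * 1))): false | (abs((2 + (-(-3)))) < (t + p)): false | p := -11 | t := 1 | result 121
81 against 121: the behavior changed.
verdict: not equivalent; witness: x=-1, y=0


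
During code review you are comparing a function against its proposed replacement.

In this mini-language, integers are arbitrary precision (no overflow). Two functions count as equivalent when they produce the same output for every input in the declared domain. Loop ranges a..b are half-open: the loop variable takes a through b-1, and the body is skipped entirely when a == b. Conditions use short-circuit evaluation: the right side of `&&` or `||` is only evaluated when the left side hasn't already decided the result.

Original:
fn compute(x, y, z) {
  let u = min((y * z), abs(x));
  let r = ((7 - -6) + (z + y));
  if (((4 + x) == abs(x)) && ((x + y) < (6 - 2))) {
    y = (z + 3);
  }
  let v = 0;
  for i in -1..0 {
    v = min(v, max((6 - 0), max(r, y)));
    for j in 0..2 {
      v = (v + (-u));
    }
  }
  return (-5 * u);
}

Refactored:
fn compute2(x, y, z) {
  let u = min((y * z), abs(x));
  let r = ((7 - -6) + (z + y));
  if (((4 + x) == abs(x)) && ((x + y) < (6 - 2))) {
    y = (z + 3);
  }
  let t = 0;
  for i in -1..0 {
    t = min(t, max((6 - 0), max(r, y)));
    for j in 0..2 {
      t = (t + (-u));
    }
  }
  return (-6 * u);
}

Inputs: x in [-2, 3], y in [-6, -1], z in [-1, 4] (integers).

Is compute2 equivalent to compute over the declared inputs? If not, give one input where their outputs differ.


There is a counterexample at x=-2, y=-6, z=-1: -10 on one side, -12 on the other.
compute: u = 2; r = 6; (((4 + x) == abs(x)) && ((x + y) < (6 - 2))) -> true; y = 2; v = 0; [i=-1]; v = 0; [j=0]; v = -2; [j=1]; v = -4; return -10
compute2: u = 2; r = 6; (((4 + x) == abs(x)) && ((x + y) < (6 - 2))) -> true; y = 2; t = 0; [i=-1]; t = 0; [j=0]; t = -2; [j=1]; t = -4; return -12
verdict: not equivalent; witness: x=-2, y=-6, z=-1


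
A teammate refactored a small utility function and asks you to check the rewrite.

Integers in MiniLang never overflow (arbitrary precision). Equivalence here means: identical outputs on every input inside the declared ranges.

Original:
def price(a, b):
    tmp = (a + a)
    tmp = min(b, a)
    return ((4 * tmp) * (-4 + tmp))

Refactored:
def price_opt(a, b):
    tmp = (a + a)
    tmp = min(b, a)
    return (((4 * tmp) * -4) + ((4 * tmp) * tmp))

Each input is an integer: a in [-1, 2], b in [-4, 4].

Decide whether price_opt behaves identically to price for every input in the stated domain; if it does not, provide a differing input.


Equivalent — the differences include arithmetic usage differs, constant usage differs, yet no declared input distinguishes the two.
One worked example (a=2, b=3) — price: tmp=4, then tmp=2, then returns -16; price_opt: tmp=4, then tmp=2, then returns -16; agreement on -16.
Every one of the 36 inputs gives matching results.
verdict: equivalent


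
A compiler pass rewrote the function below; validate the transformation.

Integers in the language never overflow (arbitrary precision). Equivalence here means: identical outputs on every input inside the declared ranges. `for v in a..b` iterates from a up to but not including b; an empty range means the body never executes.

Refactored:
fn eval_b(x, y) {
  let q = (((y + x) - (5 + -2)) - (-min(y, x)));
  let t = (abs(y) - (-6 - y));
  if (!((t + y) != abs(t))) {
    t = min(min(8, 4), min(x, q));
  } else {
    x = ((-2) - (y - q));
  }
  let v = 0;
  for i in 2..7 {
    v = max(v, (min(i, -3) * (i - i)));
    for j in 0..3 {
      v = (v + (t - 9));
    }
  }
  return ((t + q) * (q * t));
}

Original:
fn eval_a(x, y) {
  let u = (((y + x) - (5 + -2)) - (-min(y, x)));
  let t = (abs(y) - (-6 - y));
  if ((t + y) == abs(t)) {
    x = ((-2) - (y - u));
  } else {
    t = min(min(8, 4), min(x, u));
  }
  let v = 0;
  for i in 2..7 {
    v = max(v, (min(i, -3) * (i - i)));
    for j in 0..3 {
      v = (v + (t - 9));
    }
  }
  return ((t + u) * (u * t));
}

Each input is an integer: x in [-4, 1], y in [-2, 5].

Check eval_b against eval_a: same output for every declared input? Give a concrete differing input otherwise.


Evaluate both at x=-4, y=-2.
eval_a: u := -13 | t := 6 | ((t + y) == abs(t)): false | t := -13 | v := 0 | iter i=2: | v := 0 | iter j=0: | v := -22 | iter j=1: | v := -44 | iter j=2: | v := -66 | iter i=3: | v := 0 | iter j=0: | v := -22 | iter j=1: | v := -44 | iter j=2: | v := -66 | iter i=4: | v := 0 | iter j=0: | v := -22 | iter j=1: | v := -44 | iter j=2: | v := -66 | iter i=5: | v := 0 | iter j=0: | v := -22 | iter j=1: | v := -44 | iter j=2: | v := -66 | iter i=6: | v := 0 | iter j=0: | v := -22 | iter j=1: | v := -44 | iter j=2: | v := -66 | result -4394
eval_b: q := -13 | t := 6 | (!((t + y) != abs(t))): false | x := -13 | v := 0 | iter i=2: | v := 0 | iter j=0: | v := -3 | iter j=1: | v := -6 | iter j=2: | v := -9 | iter i=3: | v := 0 | iter j=0: | v := -3 | iter j=1: | v := -6 | iter j=2: | v := -9 | iter i=4: | v := 0 | iter j=0: | v := -3 | iter j=1: | v := -6 | iter j=2: | v := -9 | iter i=5: | v := 0 | iter j=0: | v := -3 | iter j=1: | v := -6 | iter j=2: | v := -9 | iter i=6: | v := 0 | iter j=0: | v := -3 | iter j=1: | v := -6 | iter j=2: | v := -9 | result 546
-4394 against 546: the behavior changed.
verdict: not equivalent; witness: x=-4, y=-2


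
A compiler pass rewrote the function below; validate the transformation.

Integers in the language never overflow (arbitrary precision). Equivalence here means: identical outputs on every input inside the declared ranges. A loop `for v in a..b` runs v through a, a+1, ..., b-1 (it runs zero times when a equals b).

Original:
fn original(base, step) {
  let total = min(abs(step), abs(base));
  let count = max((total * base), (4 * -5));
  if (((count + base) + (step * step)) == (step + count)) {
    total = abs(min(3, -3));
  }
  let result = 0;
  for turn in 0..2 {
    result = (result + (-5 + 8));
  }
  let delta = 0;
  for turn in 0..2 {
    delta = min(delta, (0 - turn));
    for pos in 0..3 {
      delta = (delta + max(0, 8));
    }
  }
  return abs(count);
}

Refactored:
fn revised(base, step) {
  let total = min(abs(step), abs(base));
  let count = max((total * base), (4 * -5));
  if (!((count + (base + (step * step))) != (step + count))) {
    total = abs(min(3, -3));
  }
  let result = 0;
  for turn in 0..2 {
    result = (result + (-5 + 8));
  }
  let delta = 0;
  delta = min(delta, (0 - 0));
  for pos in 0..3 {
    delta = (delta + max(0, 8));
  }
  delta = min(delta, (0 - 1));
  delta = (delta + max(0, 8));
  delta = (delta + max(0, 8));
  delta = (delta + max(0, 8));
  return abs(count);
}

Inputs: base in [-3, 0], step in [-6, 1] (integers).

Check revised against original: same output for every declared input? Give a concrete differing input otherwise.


Behavior is preserved: although statement counts differ; and constant usage differs; and comparison usage differs; and loop structure differs; and arithmetic usage differs; and boolean connective usage differs; and min/max/abs usage differs, the outputs never diverge.
Tracing base=0, step=-3: original: total becomes 0; next count becomes 0; next (((count + base) + (step * step)) == (step + count)) evaluates to false; next result becomes 0; next at turn=0:; next result becomes 3; next at turn=1:; next result becomes 6; next delta becomes 0; next at turn=0:; next delta becomes 0; next at pos=0:; next delta becomes 8; next at pos=1:; next delta becomes 16; next at pos=2:; next delta becomes 24; next at turn=1:; next delta becomes -1; next at pos=0:; next delta becomes 7; next at pos=1:; next delta becomes 15; next at pos=2:; next delta becomes 23; next final value 0 | revised: total becomes 0; next count becomes 0; next (!((count + (base + (step * step))) != (step + count))) evaluates to false; next result becomes 0; next at turn=0:; next result becomes 3; next at turn=1:; next result becomes 6; next delta becomes 0; next delta becomes 0; next at pos=0:; next delta becomes 8; next at pos=1:; next delta becomes 16; next at pos=2:; next delta becomes 24; next delta becomes -1; next delta becomes 7; next delta becomes 15; next delta becomes 23; next final value 0 — matching result 0.
An exhaustive pass over the 32 declared inputs shows identical outputs.
verdict: equivalent


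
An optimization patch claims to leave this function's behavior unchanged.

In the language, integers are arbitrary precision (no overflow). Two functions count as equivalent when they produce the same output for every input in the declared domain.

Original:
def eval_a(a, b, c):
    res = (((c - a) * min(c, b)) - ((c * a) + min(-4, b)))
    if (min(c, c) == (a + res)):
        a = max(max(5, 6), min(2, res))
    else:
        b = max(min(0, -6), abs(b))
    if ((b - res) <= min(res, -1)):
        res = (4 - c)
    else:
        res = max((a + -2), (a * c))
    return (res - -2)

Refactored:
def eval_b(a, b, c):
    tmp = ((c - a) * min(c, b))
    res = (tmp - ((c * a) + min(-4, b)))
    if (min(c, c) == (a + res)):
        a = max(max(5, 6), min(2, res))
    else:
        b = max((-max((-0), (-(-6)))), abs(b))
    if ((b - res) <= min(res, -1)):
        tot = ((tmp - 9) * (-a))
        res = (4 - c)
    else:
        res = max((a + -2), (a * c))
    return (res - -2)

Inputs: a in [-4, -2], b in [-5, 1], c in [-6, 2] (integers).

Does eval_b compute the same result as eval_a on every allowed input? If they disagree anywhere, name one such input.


This is a faithful refactor — statement counts differ; and constant usage differs; and arithmetic usage differs; and min/max/abs usage differs; and local variable names differ, but the computed results match everywhere.
As a probe, take a=-3, b=1, c=-1: eval_a runs res := -1 | (min(c, c) == (a + res)): false | b := 1 | ((b - res) <= min(res, -1)): false | res := 3 | result 5; eval_b runs tmp := -2 | res := -1 | (min(c, c) == (a + res)): false | b := 1 | ((b - res) <= min(res, -1)): false | res := 3 | result 5; both end at 5.
Every one of the 189 inputs gives matching results.
verdict: equivalent


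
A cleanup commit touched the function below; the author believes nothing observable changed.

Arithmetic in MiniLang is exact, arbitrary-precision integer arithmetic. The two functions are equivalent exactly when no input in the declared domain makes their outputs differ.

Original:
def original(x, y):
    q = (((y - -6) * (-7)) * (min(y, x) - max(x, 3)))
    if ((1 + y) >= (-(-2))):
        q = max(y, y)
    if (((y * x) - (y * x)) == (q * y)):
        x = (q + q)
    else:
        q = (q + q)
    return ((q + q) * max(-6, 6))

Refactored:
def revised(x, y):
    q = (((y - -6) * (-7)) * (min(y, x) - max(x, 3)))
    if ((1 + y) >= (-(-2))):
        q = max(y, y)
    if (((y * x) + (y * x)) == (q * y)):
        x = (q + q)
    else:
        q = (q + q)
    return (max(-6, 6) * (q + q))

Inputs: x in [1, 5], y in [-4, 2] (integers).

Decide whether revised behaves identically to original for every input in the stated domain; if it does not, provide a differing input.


Run the pair on x=1, y=2.
original: q becomes 112; next ((1 + y) >= (-(-2))) evaluates to true; next q becomes 2; next (((y * x) - (y * x)) == (q * y)) evaluates to false; next q becomes 4; next final value 48
revised: q becomes 112; next ((1 + y) >= (-(-2))) evaluates to true; next q becomes 2; next (((y * x) + (y * x)) == (q * y)) evaluates to true; next x becomes 4; next final value 24
48 and 24 differ, so these are not the same function on this domain.
verdict: not equivalent; witness: x=1, y=2


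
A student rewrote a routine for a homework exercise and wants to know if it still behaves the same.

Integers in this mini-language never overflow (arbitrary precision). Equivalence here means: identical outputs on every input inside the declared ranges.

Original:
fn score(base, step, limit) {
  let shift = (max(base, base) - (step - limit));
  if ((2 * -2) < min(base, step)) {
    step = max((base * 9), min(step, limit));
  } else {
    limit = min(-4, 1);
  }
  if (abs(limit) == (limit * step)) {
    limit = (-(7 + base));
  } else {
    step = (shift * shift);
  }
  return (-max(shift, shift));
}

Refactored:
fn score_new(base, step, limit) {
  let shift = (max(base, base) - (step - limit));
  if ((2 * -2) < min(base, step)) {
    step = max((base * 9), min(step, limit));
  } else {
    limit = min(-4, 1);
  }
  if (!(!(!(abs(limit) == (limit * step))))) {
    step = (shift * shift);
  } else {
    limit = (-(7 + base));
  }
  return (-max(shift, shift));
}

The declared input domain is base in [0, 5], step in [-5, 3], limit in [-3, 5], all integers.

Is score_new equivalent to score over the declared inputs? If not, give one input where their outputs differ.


Equivalent — the differences include boolean connective usage differs, yet no declared input distinguishes the two.
As a probe, take base=3, step=1, limit=2: score runs shift becomes 4; next ((2 * -2) < min(base, step)) evaluates to true; next step becomes 27; next (abs(limit) == (limit * step)) evaluates to false; next step becomes 16; next final value -4; score_new runs shift becomes 4; next ((2 * -2) < min(base, step)) evaluates to true; next step becomes 27; next (!(!(!(abs(limit) == (limit * step))))) evaluates to true; next step becomes 16; next final value -4; both end at -4.
Sweeping the whole domain (486 inputs) finds no disagreement.
verdict: equivalent


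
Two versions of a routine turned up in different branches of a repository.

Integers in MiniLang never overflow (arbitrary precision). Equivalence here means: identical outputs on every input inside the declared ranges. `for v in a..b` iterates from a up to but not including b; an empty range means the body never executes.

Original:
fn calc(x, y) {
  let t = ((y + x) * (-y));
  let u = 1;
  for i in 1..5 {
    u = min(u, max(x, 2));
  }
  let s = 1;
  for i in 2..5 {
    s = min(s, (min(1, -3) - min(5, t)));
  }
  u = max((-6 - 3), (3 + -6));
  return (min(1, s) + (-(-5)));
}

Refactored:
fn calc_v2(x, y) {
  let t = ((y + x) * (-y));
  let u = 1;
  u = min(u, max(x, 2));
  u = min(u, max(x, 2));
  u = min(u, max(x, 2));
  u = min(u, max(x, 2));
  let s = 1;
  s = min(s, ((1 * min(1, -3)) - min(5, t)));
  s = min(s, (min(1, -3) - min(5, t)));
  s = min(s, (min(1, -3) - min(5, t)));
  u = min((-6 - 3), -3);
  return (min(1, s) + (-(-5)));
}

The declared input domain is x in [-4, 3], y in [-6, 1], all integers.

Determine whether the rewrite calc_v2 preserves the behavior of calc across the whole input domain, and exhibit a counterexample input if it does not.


Whatever the rewrite altered, no input in the stated domain can expose a difference; all 64 inputs agree.
verdict: equivalent


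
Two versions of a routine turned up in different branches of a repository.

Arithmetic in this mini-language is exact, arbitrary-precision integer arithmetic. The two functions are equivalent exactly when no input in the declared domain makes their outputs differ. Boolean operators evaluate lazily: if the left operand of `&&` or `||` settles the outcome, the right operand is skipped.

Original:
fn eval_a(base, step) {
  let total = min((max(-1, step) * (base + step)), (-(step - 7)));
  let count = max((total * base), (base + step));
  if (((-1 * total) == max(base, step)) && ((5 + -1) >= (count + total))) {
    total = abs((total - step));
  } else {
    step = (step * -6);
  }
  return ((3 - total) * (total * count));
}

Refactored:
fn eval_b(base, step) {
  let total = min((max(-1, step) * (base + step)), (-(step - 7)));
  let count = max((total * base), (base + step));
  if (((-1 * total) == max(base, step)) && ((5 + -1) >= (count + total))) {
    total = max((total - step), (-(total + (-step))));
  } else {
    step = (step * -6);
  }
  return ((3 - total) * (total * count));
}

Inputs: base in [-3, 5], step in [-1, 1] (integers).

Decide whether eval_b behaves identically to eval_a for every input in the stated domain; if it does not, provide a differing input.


The two are interchangeable: arithmetic usage differs; and min/max/abs usage differs, and every declared input agrees.
Tracing base=-3, step=-1: eval_a: total := 4 | count := -4 | (((-1 * total) == max(base, step)) && ((5 + -1) >= (count + total))): false | step := 6 | result 16 | eval_b: total := 4 | count := -4 | (((-1 * total) == max(base, step)) && ((5 + -1) >= (count + total))): false | step := 6 | result 16 — matching result 16.
Every one of the 27 inputs gives matching results.
verdict: equivalent


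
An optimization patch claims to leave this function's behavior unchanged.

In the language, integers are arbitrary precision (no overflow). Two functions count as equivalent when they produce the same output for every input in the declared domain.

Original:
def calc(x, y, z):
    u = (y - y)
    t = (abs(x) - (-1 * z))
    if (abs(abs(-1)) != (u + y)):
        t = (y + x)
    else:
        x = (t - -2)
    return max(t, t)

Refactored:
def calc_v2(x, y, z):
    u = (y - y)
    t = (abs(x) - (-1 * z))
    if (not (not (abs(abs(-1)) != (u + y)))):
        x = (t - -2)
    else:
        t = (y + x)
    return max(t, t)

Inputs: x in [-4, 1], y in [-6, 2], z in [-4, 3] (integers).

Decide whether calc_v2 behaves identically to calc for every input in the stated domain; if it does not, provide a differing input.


The rewrite breaks on x=-4, y=-6, z=-4, where the results are -10 and 0.
calc: u = 0; t = 0; (abs(abs(-1)) != (u + y)) -> true; t = -10; return -10
calc_v2: u = 0; t = 0; (not (not (abs(abs(-1)) != (u + y)))) -> true; x = 2; return 0
verdict: not equivalent; witness: x=-4, y=-6, z=-4


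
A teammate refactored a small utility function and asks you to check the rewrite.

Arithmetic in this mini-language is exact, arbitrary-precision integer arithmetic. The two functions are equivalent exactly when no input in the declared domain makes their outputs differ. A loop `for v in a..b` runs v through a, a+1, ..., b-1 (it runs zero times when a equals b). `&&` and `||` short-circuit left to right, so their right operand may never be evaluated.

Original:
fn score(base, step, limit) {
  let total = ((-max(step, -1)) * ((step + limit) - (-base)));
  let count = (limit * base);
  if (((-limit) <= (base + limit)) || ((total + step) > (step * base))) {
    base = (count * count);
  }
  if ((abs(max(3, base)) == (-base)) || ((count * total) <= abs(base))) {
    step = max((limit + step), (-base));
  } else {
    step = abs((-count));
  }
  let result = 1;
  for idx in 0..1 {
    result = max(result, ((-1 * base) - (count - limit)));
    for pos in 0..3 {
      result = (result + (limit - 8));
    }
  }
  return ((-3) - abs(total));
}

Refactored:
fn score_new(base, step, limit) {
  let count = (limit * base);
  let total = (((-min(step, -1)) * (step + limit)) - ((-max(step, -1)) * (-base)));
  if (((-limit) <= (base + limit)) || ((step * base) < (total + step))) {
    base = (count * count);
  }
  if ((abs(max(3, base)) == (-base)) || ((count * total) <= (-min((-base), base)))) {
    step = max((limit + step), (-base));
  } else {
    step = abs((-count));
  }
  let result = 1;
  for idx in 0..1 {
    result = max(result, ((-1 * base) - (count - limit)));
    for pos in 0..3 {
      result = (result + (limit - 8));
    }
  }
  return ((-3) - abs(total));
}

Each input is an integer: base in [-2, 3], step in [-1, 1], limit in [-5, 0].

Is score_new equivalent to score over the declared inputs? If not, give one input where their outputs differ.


These are not equivalent — on base=-2, step=0, limit=-5 the outputs split (-3 vs -8).
score: total = 0; count = 10; (((-limit) <= (base + limit)) || ((total + step) > (step * base))) -> false; ((abs(max(3, base)) == (-base)) || ((count * total) <= abs(base))) -> true; step = 2; result = 1; [idx=0]; result = 1; [pos=0]; result = -12; [pos=1]; result = -25; [pos=2]; result = -38; return -3
score_new: count = 10; total = -5; (((-limit) <= (base + limit)) || ((step * base) < (total + step))) -> false; ((abs(max(3, base)) == (-base)) || ((count * total) <= (-min((-base), base)))) -> true; step = 2; result = 1; [idx=0]; result = 1; [pos=0]; result = -12; [pos=1]; result = -25; [pos=2]; result = -38; return -8
verdict: not equivalent; witness: base=-2, step=0, limit=-5


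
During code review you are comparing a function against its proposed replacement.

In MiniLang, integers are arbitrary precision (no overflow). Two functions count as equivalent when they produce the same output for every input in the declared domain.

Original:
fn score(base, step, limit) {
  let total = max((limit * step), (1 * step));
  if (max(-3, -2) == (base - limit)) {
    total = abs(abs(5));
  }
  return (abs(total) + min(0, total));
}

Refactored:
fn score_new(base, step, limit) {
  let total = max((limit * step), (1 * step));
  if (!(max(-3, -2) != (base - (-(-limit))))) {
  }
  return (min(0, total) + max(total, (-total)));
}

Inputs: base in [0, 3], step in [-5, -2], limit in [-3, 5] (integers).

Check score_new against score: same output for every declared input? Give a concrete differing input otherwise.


There is a counterexample at base=0, step=-5, limit=2: 5 on one side, 0 on the other.
score: total=-5, then (max(-3, -2) == (base - limit)) is true, then total=5, then returns 5
score_new: total=-5, then (!(max(-3, -2) != (base - (-(-limit))))) is true, then returns 0
verdict: not equivalent; witness: base=0, step=-5, limit=2


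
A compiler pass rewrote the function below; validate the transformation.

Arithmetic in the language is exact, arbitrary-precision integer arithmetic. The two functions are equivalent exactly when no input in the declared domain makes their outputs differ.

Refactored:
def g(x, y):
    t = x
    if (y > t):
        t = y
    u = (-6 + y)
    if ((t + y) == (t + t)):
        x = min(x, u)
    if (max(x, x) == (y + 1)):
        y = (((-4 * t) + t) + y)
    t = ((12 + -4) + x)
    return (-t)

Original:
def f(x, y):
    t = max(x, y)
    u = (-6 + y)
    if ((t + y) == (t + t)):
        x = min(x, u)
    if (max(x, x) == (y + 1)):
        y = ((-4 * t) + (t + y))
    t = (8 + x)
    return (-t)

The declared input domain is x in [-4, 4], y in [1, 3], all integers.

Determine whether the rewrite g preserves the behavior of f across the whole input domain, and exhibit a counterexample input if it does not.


Comparing the listings, the differences include: branching structure differs; also constant usage differs; also min/max/abs usage differs; also comparison usage differs; also arithmetic usage differs; also statement counts differ.
Tracing x=-1, y=2: f: t = 2; u = -4; ((t + y) == (t + t)) -> true; x = -4; (max(x, x) == (y + 1)) -> false; t = 4; return -4 | g: t = -1; (y > t) -> true; t = 2; u = -4; ((t + y) == (t + t)) -> true; x = -4; (max(x, x) == (y + 1)) -> false; t = 4; return -4 — matching result -4.
An exhaustive pass over the 27 declared inputs shows identical outputs.
verdict: equivalent


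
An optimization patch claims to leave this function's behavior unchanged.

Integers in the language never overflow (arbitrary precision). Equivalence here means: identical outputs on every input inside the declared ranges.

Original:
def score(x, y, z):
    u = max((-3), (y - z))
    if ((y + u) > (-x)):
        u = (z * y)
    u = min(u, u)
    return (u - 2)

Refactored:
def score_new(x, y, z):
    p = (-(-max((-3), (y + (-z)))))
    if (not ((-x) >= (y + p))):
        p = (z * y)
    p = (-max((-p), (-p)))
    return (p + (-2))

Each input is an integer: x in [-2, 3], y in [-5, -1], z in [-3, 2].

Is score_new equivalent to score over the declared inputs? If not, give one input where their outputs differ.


This is a faithful refactor — local variable names differ, plus min/max/abs usage differs, plus comparison usage differs, plus boolean connective usage differs, plus arithmetic usage differs, but the computed results match everywhere.
Spot check at x=2, y=-4, z=0 — score: u=-3, then ((y + u) > (-x)) is false, then u=-3, then returns -5. score_new: p=-3, then (not ((-x) >= (y + p))) is false, then p=-3, then returns -5. Both give -5.
Every one of the 180 inputs gives matching results.
verdict: equivalent


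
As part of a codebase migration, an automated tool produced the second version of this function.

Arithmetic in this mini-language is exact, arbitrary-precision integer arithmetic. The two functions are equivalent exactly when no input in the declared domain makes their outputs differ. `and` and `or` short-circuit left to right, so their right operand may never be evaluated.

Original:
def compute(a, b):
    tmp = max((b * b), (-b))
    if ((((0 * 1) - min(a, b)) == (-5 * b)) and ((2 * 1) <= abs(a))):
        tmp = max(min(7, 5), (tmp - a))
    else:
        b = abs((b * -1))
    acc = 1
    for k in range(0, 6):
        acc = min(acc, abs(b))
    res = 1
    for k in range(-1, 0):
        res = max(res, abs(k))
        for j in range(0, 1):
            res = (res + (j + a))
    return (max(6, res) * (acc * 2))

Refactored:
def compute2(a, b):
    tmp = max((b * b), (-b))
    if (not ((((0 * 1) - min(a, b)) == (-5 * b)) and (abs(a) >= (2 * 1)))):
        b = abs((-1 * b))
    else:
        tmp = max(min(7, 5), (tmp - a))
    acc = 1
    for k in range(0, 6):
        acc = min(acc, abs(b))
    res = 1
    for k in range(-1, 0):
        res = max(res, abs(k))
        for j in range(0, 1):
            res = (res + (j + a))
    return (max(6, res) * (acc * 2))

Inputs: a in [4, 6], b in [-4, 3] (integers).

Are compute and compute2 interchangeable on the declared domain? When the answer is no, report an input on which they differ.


Equivalent — the differences include comparison usage differs, boolean connective usage differs, yet no declared input distinguishes the two.
Spot check at a=6, b=0 — compute: tmp=0, then ((((0 * 1) - min(a, b)) == (-5 * b)) and ((2 * 1) <= abs(a))) is true, then tmp=5, then acc=1, then (k=0), then acc=0, then (k=1), then acc=0, then (k=2), then acc=0, then (k=3), then acc=0, then (k=4), then acc=0, then (k=5), then acc=0, then res=1, then (k=-1), then res=1, then (j=0), then res=7, then returns 0. compute2: tmp=0, then (not ((((0 * 1) - min(a, b)) == (-5 * b)) and (abs(a) >= (2 * 1)))) is false, then tmp=5, then acc=1, then (k=0), then acc=0, then (k=1), then acc=0, then (k=2), then acc=0, then (k=3), then acc=0, then (k=4), then acc=0, then (k=5), then acc=0, then res=1, then (k=-1), then res=1, then (j=0), then res=7, then returns 0. Both give 0.
An exhaustive pass over the 24 declared inputs shows identical outputs.
verdict: equivalent


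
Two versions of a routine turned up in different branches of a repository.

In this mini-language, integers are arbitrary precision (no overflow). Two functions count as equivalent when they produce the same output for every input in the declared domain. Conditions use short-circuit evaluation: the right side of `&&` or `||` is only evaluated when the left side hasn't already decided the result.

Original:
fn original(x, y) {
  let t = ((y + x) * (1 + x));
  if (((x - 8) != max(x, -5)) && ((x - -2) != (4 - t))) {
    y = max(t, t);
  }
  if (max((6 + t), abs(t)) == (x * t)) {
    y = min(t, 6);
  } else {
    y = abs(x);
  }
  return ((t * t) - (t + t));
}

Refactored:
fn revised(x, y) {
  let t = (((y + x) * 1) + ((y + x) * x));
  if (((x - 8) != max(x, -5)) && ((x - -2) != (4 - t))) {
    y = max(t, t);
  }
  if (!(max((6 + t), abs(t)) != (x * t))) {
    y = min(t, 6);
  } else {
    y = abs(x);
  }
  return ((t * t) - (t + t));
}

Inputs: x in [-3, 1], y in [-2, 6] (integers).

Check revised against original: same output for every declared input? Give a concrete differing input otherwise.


Side by side, the visible changes include: arithmetic usage differs; comparison usage differs; boolean connective usage differs.
As a probe, take x=0, y=3: original runs t=3, then (((x - 8) != max(x, -5)) && ((x - -2) != (4 - t))) is true, then y=3, then (max((6 + t), abs(t)) == (x * t)) is false, then y=0, then returns 3; revised runs t=3, then (((x - 8) != max(x, -5)) && ((x - -2) != (4 - t))) is true, then y=3, then (!(max((6 + t), abs(t)) != (x * t))) is false, then y=0, then returns 3; both end at 3.
Sweeping the whole domain (45 inputs) finds no disagreement.
verdict: equivalent


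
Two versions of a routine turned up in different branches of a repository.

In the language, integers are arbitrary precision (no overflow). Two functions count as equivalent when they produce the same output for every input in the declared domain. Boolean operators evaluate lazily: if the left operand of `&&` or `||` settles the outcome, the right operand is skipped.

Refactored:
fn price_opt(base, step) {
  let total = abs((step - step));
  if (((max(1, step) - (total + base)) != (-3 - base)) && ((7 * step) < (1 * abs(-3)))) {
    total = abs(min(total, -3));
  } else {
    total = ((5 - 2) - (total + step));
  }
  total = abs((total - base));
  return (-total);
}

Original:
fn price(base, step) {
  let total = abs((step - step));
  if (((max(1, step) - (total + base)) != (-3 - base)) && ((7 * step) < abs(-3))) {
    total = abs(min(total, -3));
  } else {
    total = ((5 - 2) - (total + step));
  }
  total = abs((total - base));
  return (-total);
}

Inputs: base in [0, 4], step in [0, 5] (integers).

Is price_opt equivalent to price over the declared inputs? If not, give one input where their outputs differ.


Differences: constant usage differs; also arithmetic usage differs — yet all 30 inputs agree.
verdict: equivalent


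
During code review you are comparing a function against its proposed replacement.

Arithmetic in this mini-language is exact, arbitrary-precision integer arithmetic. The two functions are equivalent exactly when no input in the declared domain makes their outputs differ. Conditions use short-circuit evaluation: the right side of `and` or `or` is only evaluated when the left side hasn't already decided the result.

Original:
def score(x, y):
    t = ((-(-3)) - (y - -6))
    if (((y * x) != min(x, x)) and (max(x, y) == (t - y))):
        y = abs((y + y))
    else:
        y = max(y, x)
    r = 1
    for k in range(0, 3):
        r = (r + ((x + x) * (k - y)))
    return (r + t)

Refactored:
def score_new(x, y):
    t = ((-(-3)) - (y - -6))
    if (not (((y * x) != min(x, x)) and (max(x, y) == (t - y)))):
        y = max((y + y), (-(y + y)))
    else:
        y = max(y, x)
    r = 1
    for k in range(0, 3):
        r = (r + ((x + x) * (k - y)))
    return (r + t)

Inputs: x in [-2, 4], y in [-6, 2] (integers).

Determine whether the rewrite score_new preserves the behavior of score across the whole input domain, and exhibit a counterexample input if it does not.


Consider the input x=-2, y=-6.
score: t := 3 | (((y * x) != min(x, x)) and (max(x, y) == (t - y))): false | y := -2 | r := 1 | iter k=0: | r := -7 | iter k=1: | r := -19 | iter k=2: | r := -35 | result -32
score_new: t := 3 | (not (((y * x) != min(x, x)) and (max(x, y) == (t - y)))): true | y := 12 | r := 1 | iter k=0: | r := 49 | iter k=1: | r := 93 | iter k=2: | r := 133 | result 136
-32 and 136 differ, so these are not the same function on this domain.
verdict: not equivalent; witness: x=-2, y=-6


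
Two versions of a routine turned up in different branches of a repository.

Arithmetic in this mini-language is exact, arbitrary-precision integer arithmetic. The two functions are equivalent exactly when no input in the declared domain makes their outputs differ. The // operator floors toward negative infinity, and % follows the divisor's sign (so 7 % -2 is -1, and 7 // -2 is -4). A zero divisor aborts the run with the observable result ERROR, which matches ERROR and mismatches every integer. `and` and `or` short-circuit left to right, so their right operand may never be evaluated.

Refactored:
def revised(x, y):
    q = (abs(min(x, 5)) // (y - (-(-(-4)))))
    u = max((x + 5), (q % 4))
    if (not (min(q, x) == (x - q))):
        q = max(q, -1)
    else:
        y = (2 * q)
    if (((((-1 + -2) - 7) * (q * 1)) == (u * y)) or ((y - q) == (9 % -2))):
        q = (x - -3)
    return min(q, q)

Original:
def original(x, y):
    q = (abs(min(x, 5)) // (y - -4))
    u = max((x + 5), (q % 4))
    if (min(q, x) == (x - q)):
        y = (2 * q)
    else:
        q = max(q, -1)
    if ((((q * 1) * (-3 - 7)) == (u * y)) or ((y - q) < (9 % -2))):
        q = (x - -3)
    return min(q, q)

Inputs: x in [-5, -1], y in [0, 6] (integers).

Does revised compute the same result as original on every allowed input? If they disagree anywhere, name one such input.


On input x=-5, y=0, original returns 1 while revised returns -2.
verdict: not equivalent; witness: x=-5, y=0


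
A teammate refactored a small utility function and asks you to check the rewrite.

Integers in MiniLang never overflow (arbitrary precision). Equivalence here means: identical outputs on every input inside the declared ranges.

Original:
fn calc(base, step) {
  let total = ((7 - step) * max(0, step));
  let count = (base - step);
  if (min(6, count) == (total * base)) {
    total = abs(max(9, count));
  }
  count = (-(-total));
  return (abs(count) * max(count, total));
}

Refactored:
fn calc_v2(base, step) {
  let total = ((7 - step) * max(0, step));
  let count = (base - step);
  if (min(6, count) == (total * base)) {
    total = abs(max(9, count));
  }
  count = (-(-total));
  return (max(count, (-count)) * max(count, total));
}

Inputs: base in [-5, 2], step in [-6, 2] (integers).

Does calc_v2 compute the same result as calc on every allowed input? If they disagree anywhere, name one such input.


Although min/max/abs usage differs, 72/72 inputs agree.
verdict: equivalent


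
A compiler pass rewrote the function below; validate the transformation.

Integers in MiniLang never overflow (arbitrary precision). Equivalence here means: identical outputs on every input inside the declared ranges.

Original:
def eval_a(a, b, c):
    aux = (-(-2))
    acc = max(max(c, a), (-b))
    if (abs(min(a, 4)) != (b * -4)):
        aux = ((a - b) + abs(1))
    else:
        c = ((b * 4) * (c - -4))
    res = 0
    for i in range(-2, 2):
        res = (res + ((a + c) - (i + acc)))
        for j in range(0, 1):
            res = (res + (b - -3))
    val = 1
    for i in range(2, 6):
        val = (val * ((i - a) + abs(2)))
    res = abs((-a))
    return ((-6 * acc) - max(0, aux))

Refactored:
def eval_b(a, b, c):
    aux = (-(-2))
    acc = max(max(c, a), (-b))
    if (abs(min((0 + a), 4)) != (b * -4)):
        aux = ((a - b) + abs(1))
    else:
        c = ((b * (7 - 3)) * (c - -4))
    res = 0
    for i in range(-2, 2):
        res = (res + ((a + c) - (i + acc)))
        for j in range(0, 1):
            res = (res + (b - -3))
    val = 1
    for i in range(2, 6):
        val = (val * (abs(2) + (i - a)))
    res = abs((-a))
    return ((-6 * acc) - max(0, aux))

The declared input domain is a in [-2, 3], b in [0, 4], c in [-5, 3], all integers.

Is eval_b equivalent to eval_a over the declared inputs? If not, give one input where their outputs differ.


The two are interchangeable: arithmetic usage differs, plus constant usage differs, and every declared input agrees.
One worked example (a=-1, b=1, c=-2) — eval_a: aux becomes 2; next acc becomes -1; next (abs(min(a, 4)) != (b * -4)) evaluates to true; next aux becomes -1; next res becomes 0; next at i=-2:; next res becomes 0; next at j=0:; next res becomes 4; next at i=-1:; next res becomes 3; next at j=0:; next res becomes 7; next at i=0:; next res becomes 5; next at j=0:; next res becomes 9; next at i=1:; next res becomes 6; next at j=0:; next res becomes 10; next val becomes 1; next at i=2:; next val becomes 5; next at i=3:; next val becomes 30; next at i=4:; next val becomes 210; next at i=5:; next val becomes 1680; next res becomes 1; next final value 6; eval_b: aux becomes 2; next acc becomes -1; next (abs(min((0 + a), 4)) != (b * -4)) evaluates to true; next aux becomes -1; next res becomes 0; next at i=-2:; next res becomes 0; next at j=0:; next res becomes 4; next at i=-1:; next res becomes 3; next at j=0:; next res becomes 7; next at i=0:; next res becomes 5; next at j=0:; next res becomes 9; next at i=1:; next res becomes 6; next at j=0:; next res becomes 10; next val becomes 1; next at i=2:; next val becomes 5; next at i=3:; next val becomes 30; next at i=4:; next val becomes 210; next at i=5:; next val becomes 1680; next res becomes 1; next final value 6; agreement on 6.
Sweeping the whole domain (270 inputs) finds no disagreement.
verdict: equivalent


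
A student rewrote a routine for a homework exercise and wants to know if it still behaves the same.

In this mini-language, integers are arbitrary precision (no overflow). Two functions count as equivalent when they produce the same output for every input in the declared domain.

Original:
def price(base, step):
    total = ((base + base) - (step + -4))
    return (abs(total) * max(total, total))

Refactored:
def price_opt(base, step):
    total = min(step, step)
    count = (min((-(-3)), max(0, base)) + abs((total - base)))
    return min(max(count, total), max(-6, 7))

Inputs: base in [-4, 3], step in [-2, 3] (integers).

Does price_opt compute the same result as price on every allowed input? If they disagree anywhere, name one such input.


Try base=-4, step=-2.
price: total=-2, then returns -4
price_opt: total=-2, then count=2, then returns 2
-4 and 2 differ, so these are not the same function on this domain.
verdict: not equivalent; witness: base=-4, step=-2


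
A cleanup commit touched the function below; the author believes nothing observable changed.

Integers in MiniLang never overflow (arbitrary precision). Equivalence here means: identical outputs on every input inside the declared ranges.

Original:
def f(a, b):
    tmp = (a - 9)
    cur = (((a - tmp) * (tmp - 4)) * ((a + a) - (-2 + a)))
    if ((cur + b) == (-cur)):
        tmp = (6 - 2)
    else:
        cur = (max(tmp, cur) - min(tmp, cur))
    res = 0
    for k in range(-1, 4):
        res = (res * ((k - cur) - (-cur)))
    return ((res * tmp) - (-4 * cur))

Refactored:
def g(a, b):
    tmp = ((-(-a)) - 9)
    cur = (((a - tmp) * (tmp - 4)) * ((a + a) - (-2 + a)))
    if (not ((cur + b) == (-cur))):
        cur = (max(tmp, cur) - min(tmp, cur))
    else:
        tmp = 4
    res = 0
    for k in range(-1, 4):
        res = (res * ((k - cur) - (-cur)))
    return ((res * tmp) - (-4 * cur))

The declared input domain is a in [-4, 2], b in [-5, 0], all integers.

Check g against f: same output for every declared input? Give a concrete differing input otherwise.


The two versions differ — the changes include arithmetic usage differs; and constant usage differs; and boolean connective usage differs.
Tracing a=-4, b=-1: f: tmp becomes -13; next cur becomes 306; next ((cur + b) == (-cur)) evaluates to false; next cur becomes 319; next res becomes 0; next at k=-1:; next res becomes 0; next at k=0:; next res becomes 0; next at k=1:; next res becomes 0; next at k=2:; next res becomes 0; next at k=3:; next res becomes 0; next final value 1276 | g: tmp becomes -13; next cur becomes 306; next (not ((cur + b) == (-cur))) evaluates to true; next cur becomes 319; next res becomes 0; next at k=-1:; next res becomes 0; next at k=0:; next res becomes 0; next at k=1:; next res becomes 0; next at k=2:; next res becomes 0; next at k=3:; next res becomes 0; next final value 1276 — matching result 1276.
An exhaustive pass over the 42 declared inputs shows identical outputs.
verdict: equivalent
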